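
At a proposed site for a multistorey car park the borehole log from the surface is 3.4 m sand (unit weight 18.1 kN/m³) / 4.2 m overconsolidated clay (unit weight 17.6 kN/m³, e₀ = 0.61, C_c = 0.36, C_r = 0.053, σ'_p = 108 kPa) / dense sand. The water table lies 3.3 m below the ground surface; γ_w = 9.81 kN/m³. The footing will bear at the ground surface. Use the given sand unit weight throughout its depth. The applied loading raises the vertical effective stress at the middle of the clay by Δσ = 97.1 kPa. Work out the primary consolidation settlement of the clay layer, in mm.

Mid-depth of clay below the ground surface: z = 3.4 + 4.2/2 = 5.5 m.
Total vertical stress at mid-clay: σ_v = 18.1×3.4 + 17.6×2.1 = 98.5 kPa.
Pore pressure: u = 9.81×(5.5 − 3.3) = 21.582 kPa.
Initial effective stress: σ'_0 = σ_v − u = 98.5 − 21.582 = 76.918 kPa.
Final effective stress: σ'_f = 76.918 + 97.1 = 174.02 kPa.
σ'_f = 174.02 > σ'_p = 108 kPa, so the stress path crosses the preconsolidation pressure — recompression up to σ'_p, then virgin compression beyond:
S_c = H/(1+e₀)·[C_r·log₁₀(σ'_p/σ'_0) + C_c·log₁₀(σ'_f/σ'_p)]
    = 4.2/1.61 × [0.053×log₁₀(108/76.918) + 0.36×log₁₀(174.02/108)]
    = 2.6087 × [0.007812 + 0.074583] = 0.2149 m

S_c ≈ 215 mm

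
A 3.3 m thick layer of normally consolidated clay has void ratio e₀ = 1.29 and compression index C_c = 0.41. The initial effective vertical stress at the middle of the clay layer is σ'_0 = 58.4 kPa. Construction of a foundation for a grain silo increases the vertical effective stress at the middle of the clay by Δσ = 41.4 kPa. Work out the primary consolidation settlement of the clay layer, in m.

S_c ≈ 0.137 m

Final effective stress: σ'_f = σ'_0 + Δσ = 58.4 + 41.4 = 99.8 kPa.
Normally consolidated clay, so the full stress increment lies on the virgin compression line:
S_c = C_c·H/(1+e₀)·log₁₀(σ'_f/σ'_0) = 0.41×3.3/(1+1.29)×log₁₀(99.8/58.4)
    = 0.59083 × 0.23272 = 0.1375 m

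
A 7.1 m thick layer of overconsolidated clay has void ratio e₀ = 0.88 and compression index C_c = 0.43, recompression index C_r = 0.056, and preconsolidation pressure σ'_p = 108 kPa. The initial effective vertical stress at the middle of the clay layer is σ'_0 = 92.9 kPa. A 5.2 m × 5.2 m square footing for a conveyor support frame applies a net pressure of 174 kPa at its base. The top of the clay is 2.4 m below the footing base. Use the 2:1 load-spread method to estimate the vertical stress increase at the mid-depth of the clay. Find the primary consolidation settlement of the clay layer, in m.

S_c ≈ 0.149 m

Mid-depth of clay below the footing base: z = 2.4 + 7.1/2 = 5.95 m.
Stress increase at mid-clay by the 2:1 spreading method:
Δσ = qBL/((B+z)(L+z)) = 174×5.2×5.2/((5.2+5.95)(5.2+5.95)) = 37.845 kPa
Final effective stress: σ'_f = 92.9 + 37.845 = 130.75 kPa.
σ'_f = 130.75 > σ'_p = 108 kPa, so the stress path crosses the preconsolidation pressure — recompression up to σ'_p, then virgin compression beyond:
S_c = H/(1+e₀)·[C_r·log₁₀(σ'_p/σ'_0) + C_c·log₁₀(σ'_f/σ'_p)]
    = 7.1/1.88 × [0.056×log₁₀(108/92.9) + 0.43×log₁₀(130.75/108)]
    = 3.7766 × [0.0036629 + 0.035698] = 0.1487 m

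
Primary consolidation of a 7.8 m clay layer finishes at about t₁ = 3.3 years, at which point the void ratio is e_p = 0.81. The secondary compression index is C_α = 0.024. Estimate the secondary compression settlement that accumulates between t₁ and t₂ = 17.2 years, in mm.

S_s ≈ 74.2 mm

Secondary compression: S_s = C_α·H/(1+e_p)·log₁₀(t₂/t₁)
S_s = 0.024×7.8/(1+0.81)×log₁₀(17.2/3.3)
    = 0.1034 × 0.717 = 0.07416 m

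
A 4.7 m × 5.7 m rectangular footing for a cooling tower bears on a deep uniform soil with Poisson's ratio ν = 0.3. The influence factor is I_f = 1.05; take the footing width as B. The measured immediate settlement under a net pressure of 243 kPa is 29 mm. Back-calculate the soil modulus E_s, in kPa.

S_e = q·B·(1−ν²)/E_s · I_f  ⇒  E_s = q·B·(1−ν²)·I_f / S_e.
E_s = 243 × 4.7 × 0.91 × 1.05 / 0.029 = 37630 kPa

E_s ≈ 37600 kPa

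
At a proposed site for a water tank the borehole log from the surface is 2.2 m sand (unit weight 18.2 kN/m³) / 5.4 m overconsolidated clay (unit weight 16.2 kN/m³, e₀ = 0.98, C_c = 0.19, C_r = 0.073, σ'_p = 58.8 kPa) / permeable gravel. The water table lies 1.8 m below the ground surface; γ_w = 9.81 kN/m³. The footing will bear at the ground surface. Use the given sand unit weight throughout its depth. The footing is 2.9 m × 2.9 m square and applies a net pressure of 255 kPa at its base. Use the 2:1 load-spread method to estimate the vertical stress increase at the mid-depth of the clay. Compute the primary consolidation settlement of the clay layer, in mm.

S_c ≈ 101 mm

Mid-depth of clay below the ground surface: z = 2.2 + 5.4/2 = 4.9 m.
Total vertical stress at mid-clay: σ_v = 18.2×2.2 + 16.2×2.7 = 83.78 kPa.
Pore pressure: u = 9.81×(4.9 − 1.8) = 30.411 kPa.
Initial effective stress: σ'_0 = σ_v − u = 83.78 − 30.411 = 53.369 kPa.
Stress increase at mid-clay by the 2:1 spreading method:
Δσ = qBL/((B+z)(L+z)) = 255×2.9×2.9/((2.9+4.9)(2.9+4.9)) = 35.249 kPa
Final effective stress: σ'_f = 53.369 + 35.249 = 88.618 kPa.
σ'_f = 88.618 > σ'_p = 58.8 kPa, so the stress path crosses the preconsolidation pressure — recompression up to σ'_p, then virgin compression beyond:
S_c = H/(1+e₀)·[C_r·log₁₀(σ'_p/σ'_0) + C_c·log₁₀(σ'_f/σ'_p)]
    = 5.4/1.98 × [0.073×log₁₀(58.8/53.369) + 0.19×log₁₀(88.618/58.8)]
    = 2.7273 × [0.0030724 + 0.033847] = 0.1007 m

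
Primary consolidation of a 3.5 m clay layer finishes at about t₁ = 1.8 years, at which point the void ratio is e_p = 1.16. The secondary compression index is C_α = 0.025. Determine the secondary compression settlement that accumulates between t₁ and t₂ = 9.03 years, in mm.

S_s ≈ 28.4 mm

Secondary compression: S_s = C_α·H/(1+e_p)·log₁₀(t₂/t₁)
S_s = 0.025×3.5/(1+1.16)×log₁₀(9.03/1.8)
    = 0.04051 × 0.7004 = 0.02837 m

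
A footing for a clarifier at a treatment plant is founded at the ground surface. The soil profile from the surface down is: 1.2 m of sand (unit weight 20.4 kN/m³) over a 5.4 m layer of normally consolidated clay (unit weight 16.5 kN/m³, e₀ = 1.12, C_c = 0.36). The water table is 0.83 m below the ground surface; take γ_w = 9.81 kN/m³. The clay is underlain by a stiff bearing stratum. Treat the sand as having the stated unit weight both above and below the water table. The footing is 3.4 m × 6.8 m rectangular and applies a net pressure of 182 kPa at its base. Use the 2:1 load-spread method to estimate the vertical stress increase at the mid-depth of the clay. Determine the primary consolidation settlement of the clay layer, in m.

Mid-depth of clay below the ground surface: z = 1.2 + 5.4/2 = 3.9 m.
Total vertical stress at mid-clay: σ_v = 20.4×1.2 + 16.5×2.7 = 69.03 kPa.
Pore pressure: u = 9.81×(3.9 − 0.83) = 30.117 kPa.
Initial effective stress: σ'_0 = σ_v − u = 69.03 − 30.117 = 38.913 kPa.
Stress increase at mid-clay by the 2:1 spreading method:
Δσ = qBL/((B+z)(L+z)) = 182×3.4×6.8/((3.4+3.9)(6.8+3.9)) = 53.871 kPa
Final effective stress: σ'_f = σ'_0 + Δσ = 38.913 + 53.871 = 92.784 kPa.
Normally consolidated clay, so the full stress increment lies on the virgin compression line:
S_c = C_c·H/(1+e₀)·log₁₀(σ'_f/σ'_0) = 0.36×5.4/(1+1.12)×log₁₀(92.784/38.913)
    = 0.91698 × 0.37738 = 0.346 m

S_c ≈ 0.346 m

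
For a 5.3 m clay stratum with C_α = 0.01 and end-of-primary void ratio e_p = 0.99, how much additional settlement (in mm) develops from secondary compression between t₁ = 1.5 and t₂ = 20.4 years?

S_s ≈ 30.2 mm

Secondary compression: S_s = C_α·H/(1+e_p)·log₁₀(t₂/t₁)
S_s = 0.01×5.3/(1+0.99)×log₁₀(20.4/1.5)
    = 0.02663 × 1.134 = 0.03019 m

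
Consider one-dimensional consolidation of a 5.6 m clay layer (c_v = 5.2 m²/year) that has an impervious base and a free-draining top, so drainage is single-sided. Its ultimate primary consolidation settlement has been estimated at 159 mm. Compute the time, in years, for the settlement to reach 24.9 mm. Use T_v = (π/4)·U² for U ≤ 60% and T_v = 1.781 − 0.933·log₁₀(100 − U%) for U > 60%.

Drainage path length: H_d = H = 5.6 m (single drainage).
U = S(t)/S_ult = 24.9/159 = 0.1566.
U ≤ 60%: T_v = (π/4)·U² = (π/4)×0.1566² = 0.019262.
t = T_v·H_d²/c_v = 0.019262×5.6²/5.2 = 0.1162 years.

t ≈ 0.116 years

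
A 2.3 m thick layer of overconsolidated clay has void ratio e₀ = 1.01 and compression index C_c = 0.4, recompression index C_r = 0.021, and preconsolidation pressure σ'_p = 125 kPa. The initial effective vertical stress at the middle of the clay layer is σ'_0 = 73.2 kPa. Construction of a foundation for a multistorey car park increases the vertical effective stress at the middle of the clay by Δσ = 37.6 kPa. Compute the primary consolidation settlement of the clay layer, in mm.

S_c ≈ 4.33 mm

Final effective stress: σ'_f = 73.2 + 37.6 = 110.8 kPa.
σ'_f = 110.8 ≤ σ'_p = 125 kPa, so the clay remains overconsolidated and only the recompression index applies:
S_c = C_r·H/(1+e₀)·log₁₀(σ'_f/σ'_0) = 0.021×2.3/2.01×log₁₀(110.8/73.2)
    = 0.02403 × 0.18003 = 0.004326 m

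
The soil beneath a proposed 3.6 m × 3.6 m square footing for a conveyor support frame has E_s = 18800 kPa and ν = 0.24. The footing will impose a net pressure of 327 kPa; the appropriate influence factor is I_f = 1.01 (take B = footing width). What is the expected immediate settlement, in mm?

S_e ≈ 59.6 mm

Immediate (elastic) settlement: S_e = q·B·(1−ν²)/E_s · I_f.
S_e = 327 × 3.6 × (1 − 0.24²) / 18800 × 1.01
    = 327 × 3.6 × 0.9424 / 18800 × 1.01
    = 0.0596 m = 59.6 mm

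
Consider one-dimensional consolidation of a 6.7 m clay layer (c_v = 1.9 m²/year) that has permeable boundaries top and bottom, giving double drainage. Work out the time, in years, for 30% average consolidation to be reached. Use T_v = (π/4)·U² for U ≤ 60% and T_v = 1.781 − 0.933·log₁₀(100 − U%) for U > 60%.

t ≈ 0.418 years

Drainage path length: H_d = H/2 = 3.35 m (double drainage).
U ≤ 60%: T_v = (π/4)·U² = (π/4)×0.3² = 0.070686.
t = T_v·H_d²/c_v = 0.070686×3.35²/1.9 = 0.4175 years.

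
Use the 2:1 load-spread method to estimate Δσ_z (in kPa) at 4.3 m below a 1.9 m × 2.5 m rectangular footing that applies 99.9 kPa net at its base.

Δσ_z ≈ 11.3 kPa

By the 2:1 method the load spreads at 1 horizontal : 2 vertical, so at depth z the loaded area has grown by z in each plan dimension:
Δσ = qBL/((B+z)(L+z)) = 99.9×1.9×2.5/((1.9+4.3)(2.5+4.3)) = 11.255 kPa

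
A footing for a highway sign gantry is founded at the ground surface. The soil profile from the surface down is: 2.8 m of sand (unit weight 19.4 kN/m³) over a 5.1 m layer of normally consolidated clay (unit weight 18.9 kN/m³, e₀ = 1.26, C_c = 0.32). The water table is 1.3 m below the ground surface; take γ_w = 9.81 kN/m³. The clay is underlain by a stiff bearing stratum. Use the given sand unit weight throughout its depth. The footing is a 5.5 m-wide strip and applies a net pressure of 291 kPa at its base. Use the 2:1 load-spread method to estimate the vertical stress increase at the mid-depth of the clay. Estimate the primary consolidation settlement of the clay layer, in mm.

S_c ≈ 379 mm

Mid-depth of clay below the ground surface: z = 2.8 + 5.1/2 = 5.35 m.
Total vertical stress at mid-clay: σ_v = 19.4×2.8 + 18.9×2.55 = 102.51 kPa.
Pore pressure: u = 9.81×(5.35 − 1.3) = 39.73 kPa.
Initial effective stress: σ'_0 = σ_v − u = 102.51 − 39.73 = 62.78 kPa.
Stress increase at mid-clay by the 2:1 spreading method:
Δσ = qB/(B+z) = 291×5.5/(5.5+5.35) = 147.51 kPa
Final effective stress: σ'_f = σ'_0 + Δσ = 62.78 + 147.51 = 210.29 kPa.
Normally consolidated clay, so the full stress increment lies on the virgin compression line:
S_c = C_c·H/(1+e₀)·log₁₀(σ'_f/σ'_0) = 0.32×5.1/(1+1.26)×log₁₀(210.29/62.78)
    = 0.72212 × 0.525 = 0.3791 m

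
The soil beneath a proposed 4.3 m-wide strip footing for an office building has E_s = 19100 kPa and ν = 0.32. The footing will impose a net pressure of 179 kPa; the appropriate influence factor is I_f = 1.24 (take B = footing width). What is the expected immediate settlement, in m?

S_e ≈ 0.0449 m

Immediate (elastic) settlement: S_e = q·B·(1−ν²)/E_s · I_f.
S_e = 179 × 4.3 × (1 − 0.32²) / 19100 × 1.24
    = 179 × 4.3 × 0.8976 / 19100 × 1.24
    = 0.04485 m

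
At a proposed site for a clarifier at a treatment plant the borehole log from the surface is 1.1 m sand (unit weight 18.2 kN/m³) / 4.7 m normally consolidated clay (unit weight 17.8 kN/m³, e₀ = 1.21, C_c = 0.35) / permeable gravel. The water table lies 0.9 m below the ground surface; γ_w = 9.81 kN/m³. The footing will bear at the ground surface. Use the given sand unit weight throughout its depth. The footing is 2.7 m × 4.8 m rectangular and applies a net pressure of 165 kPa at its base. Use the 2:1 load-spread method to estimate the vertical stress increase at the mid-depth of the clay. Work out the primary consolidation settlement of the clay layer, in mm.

Mid-depth of clay below the ground surface: z = 1.1 + 4.7/2 = 3.45 m.
Total vertical stress at mid-clay: σ_v = 18.2×1.1 + 17.8×2.35 = 61.85 kPa.
Pore pressure: u = 9.81×(3.45 − 0.9) = 25.015 kPa.
Initial effective stress: σ'_0 = σ_v − u = 61.85 − 25.015 = 36.835 kPa.
Stress increase at mid-clay by the 2:1 spreading method:
Δσ = qBL/((B+z)(L+z)) = 165×2.7×4.8/((2.7+3.45)(4.8+3.45)) = 42.146 kPa
Final effective stress: σ'_f = σ'_0 + Δσ = 36.835 + 42.146 = 78.981 kPa.
Normally consolidated clay, so the full stress increment lies on the virgin compression line:
S_c = C_c·H/(1+e₀)·log₁₀(σ'_f/σ'_0) = 0.35×4.7/(1+1.21)×log₁₀(78.981/36.835)
    = 0.74434 × 0.33126 = 0.2466 m

S_c ≈ 247 mm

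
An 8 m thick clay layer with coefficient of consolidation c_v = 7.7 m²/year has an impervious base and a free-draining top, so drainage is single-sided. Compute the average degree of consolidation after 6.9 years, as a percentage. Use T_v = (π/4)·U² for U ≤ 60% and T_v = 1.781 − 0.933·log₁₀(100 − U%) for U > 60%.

U ≈ 89.5 %

Drainage path length: H_d = H = 8 m (single drainage).
T_v = c_v·t/H_d² = 7.7×6.9/8² = 0.83016.
T_v = 0.83016 corresponds to the U > 60% branch:
U = 1 − 10^((1.781 − T_v)/0.933)/100 = 0.8955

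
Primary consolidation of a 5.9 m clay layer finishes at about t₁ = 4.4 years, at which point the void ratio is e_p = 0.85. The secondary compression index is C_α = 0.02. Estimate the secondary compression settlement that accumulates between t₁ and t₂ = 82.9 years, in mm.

S_s ≈ 81.3 mm

Secondary compression: S_s = C_α·H/(1+e_p)·log₁₀(t₂/t₁)
S_s = 0.02×5.9/(1+0.85)×log₁₀(82.9/4.4)
    = 0.06378 × 1.275 = 0.08133 m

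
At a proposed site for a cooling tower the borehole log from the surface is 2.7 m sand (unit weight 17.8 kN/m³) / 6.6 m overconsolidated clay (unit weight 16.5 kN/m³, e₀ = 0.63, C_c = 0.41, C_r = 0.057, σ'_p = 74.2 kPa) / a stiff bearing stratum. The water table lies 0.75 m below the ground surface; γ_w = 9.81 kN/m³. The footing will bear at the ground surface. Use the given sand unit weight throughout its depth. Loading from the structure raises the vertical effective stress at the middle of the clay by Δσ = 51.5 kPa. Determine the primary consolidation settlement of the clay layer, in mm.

S_c ≈ 271 mm

Mid-depth of clay below the ground surface: z = 2.7 + 6.6/2 = 6 m.
Total vertical stress at mid-clay: σ_v = 17.8×2.7 + 16.5×3.3 = 102.51 kPa.
Pore pressure: u = 9.81×(6 − 0.75) = 51.503 kPa.
Initial effective stress: σ'_0 = σ_v − u = 102.51 − 51.503 = 51.007 kPa.
Final effective stress: σ'_f = 51.007 + 51.5 = 102.51 kPa.
σ'_f = 102.51 > σ'_p = 74.2 kPa, so the stress path crosses the preconsolidation pressure — recompression up to σ'_p, then virgin compression beyond:
S_c = H/(1+e₀)·[C_r·log₁₀(σ'_p/σ'_0) + C_c·log₁₀(σ'_f/σ'_p)]
    = 6.6/1.63 × [0.057×log₁₀(74.2/51.007) + 0.41×log₁₀(102.51/74.2)]
    = 4.0491 × [0.0092781 + 0.057549] = 0.2706 m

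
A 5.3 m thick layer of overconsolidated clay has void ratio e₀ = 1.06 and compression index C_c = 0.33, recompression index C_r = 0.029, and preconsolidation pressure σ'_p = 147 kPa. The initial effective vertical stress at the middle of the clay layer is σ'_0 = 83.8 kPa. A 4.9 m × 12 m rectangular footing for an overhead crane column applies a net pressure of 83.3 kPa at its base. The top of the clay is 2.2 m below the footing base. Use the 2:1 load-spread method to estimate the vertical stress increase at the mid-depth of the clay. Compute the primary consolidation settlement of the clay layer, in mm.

Mid-depth of clay below the footing base: z = 2.2 + 5.3/2 = 4.85 m.
Stress increase at mid-clay by the 2:1 spreading method:
Δσ = qBL/((B+z)(L+z)) = 83.3×4.9×12/((4.9+4.85)(12+4.85)) = 29.814 kPa
Final effective stress: σ'_f = 83.8 + 29.814 = 113.61 kPa.
σ'_f = 113.61 ≤ σ'_p = 147 kPa, so the clay remains overconsolidated and only the recompression index applies:
S_c = C_r·H/(1+e₀)·log₁₀(σ'_f/σ'_0) = 0.029×5.3/2.06×log₁₀(113.61/83.8)
    = 0.074611 × 0.13217 = 0.009861 m

S_c ≈ 9.86 mm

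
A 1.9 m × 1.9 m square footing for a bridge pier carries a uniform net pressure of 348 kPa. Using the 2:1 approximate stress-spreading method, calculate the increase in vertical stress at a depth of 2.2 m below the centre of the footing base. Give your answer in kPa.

Δσ_z ≈ 74.7 kPa

By the 2:1 method the load spreads at 1 horizontal : 2 vertical, so at depth z the loaded area has grown by z in each plan dimension:
Δσ = qBL/((B+z)(L+z)) = 348×1.9×1.9/((1.9+2.2)(1.9+2.2)) = 74.734 kPa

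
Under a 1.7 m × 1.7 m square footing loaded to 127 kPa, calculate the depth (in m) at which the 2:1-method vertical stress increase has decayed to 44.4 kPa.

2:1 spreading — at depth z the loaded area has grown by z in each plan dimension:
qB²/(B+z)² = Δσ_z ⇒ z = B(√(q/Δσ_z) − 1) = 1.7×(√(127/44.4) − 1) = 1.175 m

z ≈ 1.18 m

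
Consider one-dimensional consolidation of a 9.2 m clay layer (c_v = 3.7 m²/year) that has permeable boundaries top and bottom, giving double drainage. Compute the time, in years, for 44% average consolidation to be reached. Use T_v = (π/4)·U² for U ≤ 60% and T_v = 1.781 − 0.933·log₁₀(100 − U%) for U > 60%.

t ≈ 0.87 years

Drainage path length: H_d = H/2 = 4.6 m (double drainage).
U ≤ 60%: T_v = (π/4)·U² = (π/4)×0.44² = 0.15205.
t = T_v·H_d²/c_v = 0.15205×4.6²/3.7 = 0.8696 years.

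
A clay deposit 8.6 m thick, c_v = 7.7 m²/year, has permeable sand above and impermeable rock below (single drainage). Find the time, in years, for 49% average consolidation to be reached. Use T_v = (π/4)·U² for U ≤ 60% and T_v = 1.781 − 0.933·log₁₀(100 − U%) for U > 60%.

Drainage path length: H_d = H = 8.6 m (single drainage).
U ≤ 60%: T_v = (π/4)·U² = (π/4)×0.49² = 0.18857.
t = T_v·H_d²/c_v = 0.18857×8.6²/7.7 = 1.811 years.

t ≈ 1.81 years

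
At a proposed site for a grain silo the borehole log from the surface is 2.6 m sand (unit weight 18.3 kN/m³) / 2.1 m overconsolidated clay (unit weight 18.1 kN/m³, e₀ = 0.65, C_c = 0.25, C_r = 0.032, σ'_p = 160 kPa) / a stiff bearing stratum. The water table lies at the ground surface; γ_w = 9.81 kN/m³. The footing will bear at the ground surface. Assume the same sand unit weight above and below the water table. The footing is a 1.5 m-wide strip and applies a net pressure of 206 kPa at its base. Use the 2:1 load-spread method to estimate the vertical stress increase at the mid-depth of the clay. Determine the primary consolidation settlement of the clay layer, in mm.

Mid-depth of clay below the ground surface: z = 2.6 + 2.1/2 = 3.65 m.
Total vertical stress at mid-clay: σ_v = 18.3×2.6 + 18.1×1.05 = 66.585 kPa.
Pore pressure: u = 9.81×(3.65 − 0) = 35.806 kPa.
Initial effective stress: σ'_0 = σ_v − u = 66.585 − 35.806 = 30.779 kPa.
Stress increase at mid-clay by the 2:1 spreading method:
Δσ = qB/(B+z) = 206×1.5/(1.5+3.65) = 60 kPa
Final effective stress: σ'_f = 30.779 + 60 = 90.779 kPa.
σ'_f = 90.779 ≤ σ'_p = 160 kPa, so the clay remains overconsolidated and only the recompression index applies:
S_c = C_r·H/(1+e₀)·log₁₀(σ'_f/σ'_0) = 0.032×2.1/1.65×log₁₀(90.779/30.779)
    = 0.040726 × 0.46973 = 0.01913 m

S_c ≈ 19.1 mm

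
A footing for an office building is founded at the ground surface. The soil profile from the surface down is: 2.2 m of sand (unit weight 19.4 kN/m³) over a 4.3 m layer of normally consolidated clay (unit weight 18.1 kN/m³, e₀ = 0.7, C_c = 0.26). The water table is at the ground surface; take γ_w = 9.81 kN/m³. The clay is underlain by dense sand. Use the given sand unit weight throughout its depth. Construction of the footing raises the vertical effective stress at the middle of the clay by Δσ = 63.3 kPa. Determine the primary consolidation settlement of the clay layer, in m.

Mid-depth of clay below the ground surface: z = 2.2 + 4.3/2 = 4.35 m.
Total vertical stress at mid-clay: σ_v = 19.4×2.2 + 18.1×2.15 = 81.595 kPa.
Pore pressure: u = 9.81×(4.35 − 0) = 42.673 kPa.
Initial effective stress: σ'_0 = σ_v − u = 81.595 − 42.673 = 38.922 kPa.
Final effective stress: σ'_f = σ'_0 + Δσ = 38.922 + 63.3 = 102.22 kPa.
Normally consolidated clay, so the full stress increment lies on the virgin compression line:
S_c = C_c·H/(1+e₀)·log₁₀(σ'_f/σ'_0) = 0.26×4.3/(1+0.7)×log₁₀(102.22/38.922)
    = 0.65765 × 0.41934 = 0.2758 m

S_c ≈ 0.276 m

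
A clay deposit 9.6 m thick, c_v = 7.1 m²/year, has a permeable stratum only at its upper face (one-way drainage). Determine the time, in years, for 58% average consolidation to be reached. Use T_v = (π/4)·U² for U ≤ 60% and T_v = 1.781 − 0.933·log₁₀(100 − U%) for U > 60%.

t ≈ 3.43 years

Drainage path length: H_d = H = 9.6 m (single drainage).
U ≤ 60%: T_v = (π/4)·U² = (π/4)×0.58² = 0.26421.
t = T_v·H_d²/c_v = 0.26421×9.6²/7.1 = 3.43 years.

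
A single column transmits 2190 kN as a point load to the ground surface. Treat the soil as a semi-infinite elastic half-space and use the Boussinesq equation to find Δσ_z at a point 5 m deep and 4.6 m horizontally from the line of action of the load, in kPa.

Δσ_z ≈ 9.03 kPa

Boussinesq vertical stress below a point load on an elastic half-space:
Δσ_z = 3P/(2πz²) · [1 + (r/z)²]^(−5/2)
r/z = 4.6/5 = 0.92; [1+(r/z)²]^(−5/2) = 0.21587.
Δσ_z = 3×2190/(2π×5²) × 0.21587 = 41.826 × 0.21587 = 9.029 kPa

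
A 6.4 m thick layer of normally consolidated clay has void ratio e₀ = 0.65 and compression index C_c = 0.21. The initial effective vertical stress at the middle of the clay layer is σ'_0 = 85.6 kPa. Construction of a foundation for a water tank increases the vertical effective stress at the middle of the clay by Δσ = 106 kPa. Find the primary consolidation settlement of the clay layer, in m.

Final effective stress: σ'_f = σ'_0 + Δσ = 85.6 + 106 = 191.6 kPa.
Normally consolidated clay, so the full stress increment lies on the virgin compression line:
S_c = C_c·H/(1+e₀)·log₁₀(σ'_f/σ'_0) = 0.21×6.4/(1+0.65)×log₁₀(191.6/85.6)
    = 0.81455 × 0.34992 = 0.285 m

S_c ≈ 0.285 m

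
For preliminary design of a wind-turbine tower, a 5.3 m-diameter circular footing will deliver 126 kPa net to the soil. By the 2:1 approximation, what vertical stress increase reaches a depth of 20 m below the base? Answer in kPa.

Δσ_z ≈ 5.53 kPa

By the 2:1 method the load spreads at 1 horizontal : 2 vertical, so at depth z the loaded area has grown by z in each plan dimension:
Δσ ≈ qD²/(D+z)² = 126×5.3²/(5.3+20)² = 5.5294 kPa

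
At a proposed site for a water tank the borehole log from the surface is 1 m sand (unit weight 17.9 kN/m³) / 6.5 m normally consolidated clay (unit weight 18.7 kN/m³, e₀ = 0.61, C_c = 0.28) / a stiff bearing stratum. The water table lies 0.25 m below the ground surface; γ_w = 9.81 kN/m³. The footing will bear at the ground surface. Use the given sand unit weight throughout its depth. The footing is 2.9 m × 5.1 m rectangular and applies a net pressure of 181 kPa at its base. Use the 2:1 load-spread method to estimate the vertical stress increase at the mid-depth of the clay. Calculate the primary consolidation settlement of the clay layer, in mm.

S_c ≈ 344 mm

Mid-depth of clay below the ground surface: z = 1 + 6.5/2 = 4.25 m.
Total vertical stress at mid-clay: σ_v = 17.9×1 + 18.7×3.25 = 78.675 kPa.
Pore pressure: u = 9.81×(4.25 − 0.25) = 39.24 kPa.
Initial effective stress: σ'_0 = σ_v − u = 78.675 − 39.24 = 39.435 kPa.
Stress increase at mid-clay by the 2:1 spreading method:
Δσ = qBL/((B+z)(L+z)) = 181×2.9×5.1/((2.9+4.25)(5.1+4.25)) = 40.043 kPa
Final effective stress: σ'_f = σ'_0 + Δσ = 39.435 + 40.043 = 79.478 kPa.
Normally consolidated clay, so the full stress increment lies on the virgin compression line:
S_c = C_c·H/(1+e₀)·log₁₀(σ'_f/σ'_0) = 0.28×6.5/(1+0.61)×log₁₀(79.478/39.435)
    = 1.1304 × 0.30437 = 0.3441 m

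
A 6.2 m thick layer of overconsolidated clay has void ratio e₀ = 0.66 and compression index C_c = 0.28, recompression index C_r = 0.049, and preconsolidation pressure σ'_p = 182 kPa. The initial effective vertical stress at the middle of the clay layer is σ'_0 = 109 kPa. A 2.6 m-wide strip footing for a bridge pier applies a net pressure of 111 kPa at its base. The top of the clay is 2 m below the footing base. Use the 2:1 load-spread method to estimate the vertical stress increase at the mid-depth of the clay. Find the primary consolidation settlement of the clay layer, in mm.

Mid-depth of clay below the footing base: z = 2 + 6.2/2 = 5.1 m.
Stress increase at mid-clay by the 2:1 spreading method:
Δσ = qB/(B+z) = 111×2.6/(2.6+5.1) = 37.481 kPa
Final effective stress: σ'_f = 109 + 37.481 = 146.48 kPa.
σ'_f = 146.48 ≤ σ'_p = 182 kPa, so the clay remains overconsolidated and only the recompression index applies:
S_c = C_r·H/(1+e₀)·log₁₀(σ'_f/σ'_0) = 0.049×6.2/1.66×log₁₀(146.48/109)
    = 0.18301 × 0.12835 = 0.02349 m

S_c ≈ 23.5 mm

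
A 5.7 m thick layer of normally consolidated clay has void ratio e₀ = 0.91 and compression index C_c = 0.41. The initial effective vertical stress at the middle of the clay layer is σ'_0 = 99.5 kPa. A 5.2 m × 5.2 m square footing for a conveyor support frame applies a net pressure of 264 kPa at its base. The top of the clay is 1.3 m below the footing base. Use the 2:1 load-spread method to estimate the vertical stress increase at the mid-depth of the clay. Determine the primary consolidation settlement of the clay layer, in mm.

Mid-depth of clay below the footing base: z = 1.3 + 5.7/2 = 4.15 m.
Stress increase at mid-clay by the 2:1 spreading method:
Δσ = qBL/((B+z)(L+z)) = 264×5.2×5.2/((5.2+4.15)(5.2+4.15)) = 81.656 kPa
Final effective stress: σ'_f = σ'_0 + Δσ = 99.5 + 81.656 = 181.16 kPa.
Normally consolidated clay, so the full stress increment lies on the virgin compression line:
S_c = C_c·H/(1+e₀)·log₁₀(σ'_f/σ'_0) = 0.41×5.7/(1+0.91)×log₁₀(181.16/99.5)
    = 1.2236 × 0.26024 = 0.3184 m

S_c ≈ 318 mm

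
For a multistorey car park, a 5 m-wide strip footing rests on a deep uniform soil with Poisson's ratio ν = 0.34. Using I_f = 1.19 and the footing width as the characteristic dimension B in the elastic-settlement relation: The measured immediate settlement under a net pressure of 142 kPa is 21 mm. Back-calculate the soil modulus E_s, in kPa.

S_e = q·B·(1−ν²)/E_s · I_f  ⇒  E_s = q·B·(1−ν²)·I_f / S_e.
E_s = 142 × 5 × 0.8844 × 1.19 / 0.021 = 35580 kPa

E_s ≈ 35600 kPa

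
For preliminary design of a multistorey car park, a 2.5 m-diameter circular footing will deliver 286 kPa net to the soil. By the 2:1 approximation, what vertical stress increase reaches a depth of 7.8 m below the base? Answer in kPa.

By the 2:1 method the load spreads at 1 horizontal : 2 vertical, so at depth z the loaded area has grown by z in each plan dimension:
Δσ ≈ qD²/(D+z)² = 286×2.5²/(2.5+7.8)² = 16.849 kPa

Δσ_z ≈ 16.8 kPa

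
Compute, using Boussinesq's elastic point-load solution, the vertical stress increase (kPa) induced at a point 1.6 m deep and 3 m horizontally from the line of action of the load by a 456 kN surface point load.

Boussinesq vertical stress below a point load on an elastic half-space:
Δσ_z = 3P/(2πz²) · [1 + (r/z)²]^(−5/2)
r/z = 3/1.6 = 1.875; [1+(r/z)²]^(−5/2) = 0.023078.
Δσ_z = 3×456/(2π×1.6²) × 0.023078 = 85.048 × 0.023078 = 1.963 kPa

Δσ_z ≈ 1.96 kPa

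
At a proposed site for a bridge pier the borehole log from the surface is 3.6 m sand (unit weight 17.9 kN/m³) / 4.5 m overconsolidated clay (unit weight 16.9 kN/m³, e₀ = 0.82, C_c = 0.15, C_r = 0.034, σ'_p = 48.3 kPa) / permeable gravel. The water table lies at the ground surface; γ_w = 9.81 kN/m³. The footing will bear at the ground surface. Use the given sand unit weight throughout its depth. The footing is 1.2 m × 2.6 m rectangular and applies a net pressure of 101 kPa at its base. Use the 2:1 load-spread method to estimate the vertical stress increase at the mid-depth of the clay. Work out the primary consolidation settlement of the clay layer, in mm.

S_c ≈ 9.28 mm

Mid-depth of clay below the ground surface: z = 3.6 + 4.5/2 = 5.85 m.
Total vertical stress at mid-clay: σ_v = 17.9×3.6 + 16.9×2.25 = 102.47 kPa.
Pore pressure: u = 9.81×(5.85 − 0) = 57.389 kPa.
Initial effective stress: σ'_0 = σ_v − u = 102.47 − 57.389 = 45.081 kPa.
Stress increase at mid-clay by the 2:1 spreading method:
Δσ = qBL/((B+z)(L+z)) = 101×1.2×2.6/((1.2+5.85)(2.6+5.85)) = 5.2897 kPa
Final effective stress: σ'_f = 45.081 + 5.2897 = 50.371 kPa.
σ'_f = 50.371 > σ'_p = 48.3 kPa, so the stress path crosses the preconsolidation pressure — recompression up to σ'_p, then virgin compression beyond:
S_c = H/(1+e₀)·[C_r·log₁₀(σ'_p/σ'_0) + C_c·log₁₀(σ'_f/σ'_p)]
    = 4.5/1.82 × [0.034×log₁₀(48.3/45.081) + 0.15×log₁₀(50.371/48.3)]
    = 2.4725 × [0.0010184 + 0.002735] = 0.00928 m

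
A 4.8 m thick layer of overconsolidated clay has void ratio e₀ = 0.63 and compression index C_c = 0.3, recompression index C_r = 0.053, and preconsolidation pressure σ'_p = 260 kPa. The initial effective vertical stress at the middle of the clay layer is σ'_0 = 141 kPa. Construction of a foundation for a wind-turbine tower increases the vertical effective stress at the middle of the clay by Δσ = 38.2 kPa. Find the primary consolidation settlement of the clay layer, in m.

S_c ≈ 0.0163 m

Final effective stress: σ'_f = 141 + 38.2 = 179.2 kPa.
σ'_f = 179.2 ≤ σ'_p = 260 kPa, so the clay remains overconsolidated and only the recompression index applies:
S_c = C_r·H/(1+e₀)·log₁₀(σ'_f/σ'_0) = 0.053×4.8/1.63×log₁₀(179.2/141)
    = 0.15607 × 0.10412 = 0.01625 m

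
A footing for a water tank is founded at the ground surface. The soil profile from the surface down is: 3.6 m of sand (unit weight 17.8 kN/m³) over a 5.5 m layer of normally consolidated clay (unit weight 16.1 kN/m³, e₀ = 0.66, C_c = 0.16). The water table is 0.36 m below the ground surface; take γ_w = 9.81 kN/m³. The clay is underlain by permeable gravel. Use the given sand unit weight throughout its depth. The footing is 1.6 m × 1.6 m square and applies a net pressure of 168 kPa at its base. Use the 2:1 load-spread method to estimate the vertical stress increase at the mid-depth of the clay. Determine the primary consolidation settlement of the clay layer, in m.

Mid-depth of clay below the ground surface: z = 3.6 + 5.5/2 = 6.35 m.
Total vertical stress at mid-clay: σ_v = 17.8×3.6 + 16.1×2.75 = 108.36 kPa.
Pore pressure: u = 9.81×(6.35 − 0.36) = 58.762 kPa.
Initial effective stress: σ'_0 = σ_v − u = 108.36 − 58.762 = 49.598 kPa.
Stress increase at mid-clay by the 2:1 spreading method:
Δσ = qBL/((B+z)(L+z)) = 168×1.6×1.6/((1.6+6.35)(1.6+6.35)) = 6.8048 kPa
Final effective stress: σ'_f = σ'_0 + Δσ = 49.598 + 6.8048 = 56.403 kPa.
Normally consolidated clay, so the full stress increment lies on the virgin compression line:
S_c = C_c·H/(1+e₀)·log₁₀(σ'_f/σ'_0) = 0.16×5.5/(1+0.66)×log₁₀(56.403/49.598)
    = 0.53012 × 0.055838 = 0.0296 m

S_c ≈ 0.0296 m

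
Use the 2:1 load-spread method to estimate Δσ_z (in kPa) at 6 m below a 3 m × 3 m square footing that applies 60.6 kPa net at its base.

Δσ_z ≈ 6.73 kPa

By the 2:1 method the load spreads at 1 horizontal : 2 vertical, so at depth z the loaded area has grown by z in each plan dimension:
Δσ = qBL/((B+z)(L+z)) = 60.6×3×3/((3+6)(3+6)) = 6.7333 kPa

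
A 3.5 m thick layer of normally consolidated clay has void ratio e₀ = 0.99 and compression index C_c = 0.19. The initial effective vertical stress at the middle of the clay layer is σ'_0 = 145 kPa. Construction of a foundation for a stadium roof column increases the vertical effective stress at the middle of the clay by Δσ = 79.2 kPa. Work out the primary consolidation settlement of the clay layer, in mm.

Final effective stress: σ'_f = σ'_0 + Δσ = 145 + 79.2 = 224.2 kPa.
Normally consolidated clay, so the full stress increment lies on the virgin compression line:
S_c = C_c·H/(1+e₀)·log₁₀(σ'_f/σ'_0) = 0.19×3.5/(1+0.99)×log₁₀(224.2/145)
    = 0.33417 × 0.18927 = 0.06325 m

S_c ≈ 63.2 mm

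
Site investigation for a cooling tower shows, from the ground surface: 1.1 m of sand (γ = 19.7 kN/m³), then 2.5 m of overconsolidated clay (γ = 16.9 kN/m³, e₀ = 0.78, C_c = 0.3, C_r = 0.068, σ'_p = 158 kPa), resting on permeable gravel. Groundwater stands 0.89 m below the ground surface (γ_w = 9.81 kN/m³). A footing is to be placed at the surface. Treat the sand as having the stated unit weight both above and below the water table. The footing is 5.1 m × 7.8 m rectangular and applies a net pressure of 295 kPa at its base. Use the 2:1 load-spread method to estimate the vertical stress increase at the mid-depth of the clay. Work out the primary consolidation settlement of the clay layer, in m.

Mid-depth of clay below the ground surface: z = 1.1 + 2.5/2 = 2.35 m.
Total vertical stress at mid-clay: σ_v = 19.7×1.1 + 16.9×1.25 = 42.795 kPa.
Pore pressure: u = 9.81×(2.35 − 0.89) = 14.323 kPa.
Initial effective stress: σ'_0 = σ_v − u = 42.795 − 14.323 = 28.472 kPa.
Stress increase at mid-clay by the 2:1 spreading method:
Δσ = qBL/((B+z)(L+z)) = 295×5.1×7.8/((5.1+2.35)(7.8+2.35)) = 155.19 kPa
Final effective stress: σ'_f = 28.472 + 155.19 = 183.66 kPa.
σ'_f = 183.66 > σ'_p = 158 kPa, so the stress path crosses the preconsolidation pressure — recompression up to σ'_p, then virgin compression beyond:
S_c = H/(1+e₀)·[C_r·log₁₀(σ'_p/σ'_0) + C_c·log₁₀(σ'_f/σ'_p)]
    = 2.5/1.78 × [0.068×log₁₀(158/28.472) + 0.3×log₁₀(183.66/158)]
    = 1.4045 × [0.050608 + 0.019607] = 0.09862 m

S_c ≈ 0.0986 m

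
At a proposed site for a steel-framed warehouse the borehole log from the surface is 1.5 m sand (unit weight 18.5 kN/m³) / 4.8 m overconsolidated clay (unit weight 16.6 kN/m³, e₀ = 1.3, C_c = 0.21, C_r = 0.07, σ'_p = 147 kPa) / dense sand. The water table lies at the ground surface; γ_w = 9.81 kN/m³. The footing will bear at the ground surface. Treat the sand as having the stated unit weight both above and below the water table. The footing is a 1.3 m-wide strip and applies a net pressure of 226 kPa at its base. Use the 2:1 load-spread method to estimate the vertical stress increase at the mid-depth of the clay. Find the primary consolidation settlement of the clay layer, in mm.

Mid-depth of clay below the ground surface: z = 1.5 + 4.8/2 = 3.9 m.
Total vertical stress at mid-clay: σ_v = 18.5×1.5 + 16.6×2.4 = 67.59 kPa.
Pore pressure: u = 9.81×(3.9 − 0) = 38.259 kPa.
Initial effective stress: σ'_0 = σ_v − u = 67.59 − 38.259 = 29.331 kPa.
Stress increase at mid-clay by the 2:1 spreading method:
Δσ = qB/(B+z) = 226×1.3/(1.3+3.9) = 56.5 kPa
Final effective stress: σ'_f = 29.331 + 56.5 = 85.831 kPa.
σ'_f = 85.831 ≤ σ'_p = 147 kPa, so the clay remains overconsolidated and only the recompression index applies:
S_c = C_r·H/(1+e₀)·log₁₀(σ'_f/σ'_0) = 0.07×4.8/2.3×log₁₀(85.831/29.331)
    = 0.14609 × 0.46632 = 0.06812 m

S_c ≈ 68.1 mm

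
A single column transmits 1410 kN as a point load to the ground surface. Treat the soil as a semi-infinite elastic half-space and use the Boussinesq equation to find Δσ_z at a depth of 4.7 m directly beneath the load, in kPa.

Boussinesq vertical stress below a point load on an elastic half-space:
Δσ_z = 3P/(2πz²) · [1 + (r/z)²]^(−5/2)
r/z = 0/4.7 = 0; [1+(r/z)²]^(−5/2) = 1.
Δσ_z = 3×1410/(2π×4.7²) × 1 = 30.476 × 1 = 30.48 kPa

Δσ_z ≈ 30.5 kPa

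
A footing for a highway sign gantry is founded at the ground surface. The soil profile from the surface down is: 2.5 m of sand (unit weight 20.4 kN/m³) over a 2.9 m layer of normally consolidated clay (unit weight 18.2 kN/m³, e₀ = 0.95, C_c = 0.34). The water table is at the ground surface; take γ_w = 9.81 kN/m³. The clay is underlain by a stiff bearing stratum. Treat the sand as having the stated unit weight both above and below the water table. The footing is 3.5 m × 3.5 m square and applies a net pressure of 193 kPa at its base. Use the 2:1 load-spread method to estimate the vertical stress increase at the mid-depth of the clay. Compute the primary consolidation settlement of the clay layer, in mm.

Mid-depth of clay below the ground surface: z = 2.5 + 2.9/2 = 3.95 m.
Total vertical stress at mid-clay: σ_v = 20.4×2.5 + 18.2×1.45 = 77.39 kPa.
Pore pressure: u = 9.81×(3.95 − 0) = 38.75 kPa.
Initial effective stress: σ'_0 = σ_v − u = 77.39 − 38.75 = 38.64 kPa.
Stress increase at mid-clay by the 2:1 spreading method:
Δσ = qBL/((B+z)(L+z)) = 193×3.5×3.5/((3.5+3.95)(3.5+3.95)) = 42.597 kPa
Final effective stress: σ'_f = σ'_0 + Δσ = 38.64 + 42.597 = 81.237 kPa.
Normally consolidated clay, so the full stress increment lies on the virgin compression line:
S_c = C_c·H/(1+e₀)·log₁₀(σ'_f/σ'_0) = 0.34×2.9/(1+0.95)×log₁₀(81.237/38.64)
    = 0.50564 × 0.32272 = 0.1632 m

S_c ≈ 163 mm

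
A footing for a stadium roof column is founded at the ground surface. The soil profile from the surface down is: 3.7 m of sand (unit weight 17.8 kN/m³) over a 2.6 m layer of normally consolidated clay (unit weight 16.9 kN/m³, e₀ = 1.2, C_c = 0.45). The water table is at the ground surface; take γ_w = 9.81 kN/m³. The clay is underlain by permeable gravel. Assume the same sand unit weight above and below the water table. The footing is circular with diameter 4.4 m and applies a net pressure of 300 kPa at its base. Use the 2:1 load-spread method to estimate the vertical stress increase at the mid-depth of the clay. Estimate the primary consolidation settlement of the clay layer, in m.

Mid-depth of clay below the ground surface: z = 3.7 + 2.6/2 = 5 m.
Total vertical stress at mid-clay: σ_v = 17.8×3.7 + 16.9×1.3 = 87.83 kPa.
Pore pressure: u = 9.81×(5 − 0) = 49.05 kPa.
Initial effective stress: σ'_0 = σ_v − u = 87.83 − 49.05 = 38.78 kPa.
Stress increase at mid-clay by the 2:1 spreading method:
Δσ ≈ qD²/(D+z)² = 300×4.4²/(4.4+5)² = 65.731 kPa
Final effective stress: σ'_f = σ'_0 + Δσ = 38.78 + 65.731 = 104.51 kPa.
Normally consolidated clay, so the full stress increment lies on the virgin compression line:
S_c = C_c·H/(1+e₀)·log₁₀(σ'_f/σ'_0) = 0.45×2.6/(1+1.2)×log₁₀(104.51/38.78)
    = 0.53182 × 0.43055 = 0.229 m

S_c ≈ 0.229 m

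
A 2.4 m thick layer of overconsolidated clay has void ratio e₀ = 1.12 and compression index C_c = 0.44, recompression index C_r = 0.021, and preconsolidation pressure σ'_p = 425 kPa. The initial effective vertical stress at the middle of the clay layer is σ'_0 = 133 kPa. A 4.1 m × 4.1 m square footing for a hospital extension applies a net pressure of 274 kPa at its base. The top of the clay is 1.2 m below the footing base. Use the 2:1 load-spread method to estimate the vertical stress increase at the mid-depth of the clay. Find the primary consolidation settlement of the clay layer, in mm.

Mid-depth of clay below the footing base: z = 1.2 + 2.4/2 = 2.4 m.
Stress increase at mid-clay by the 2:1 spreading method:
Δσ = qBL/((B+z)(L+z)) = 274×4.1×4.1/((4.1+2.4)(4.1+2.4)) = 109.02 kPa
Final effective stress: σ'_f = 133 + 109.02 = 242.02 kPa.
σ'_f = 242.02 ≤ σ'_p = 425 kPa, so the clay remains overconsolidated and only the recompression index applies:
S_c = C_r·H/(1+e₀)·log₁₀(σ'_f/σ'_0) = 0.021×2.4/2.12×log₁₀(242.02/133)
    = 0.023774 × 0.26 = 0.006181 m

S_c ≈ 6.18 mm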